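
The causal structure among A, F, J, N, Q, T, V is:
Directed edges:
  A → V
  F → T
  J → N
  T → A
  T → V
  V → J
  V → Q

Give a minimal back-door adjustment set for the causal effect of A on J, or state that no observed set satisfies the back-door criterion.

desc(A)\{A}={J,N,Q,V}; candidates ⊆ {F,T}.
size 0: {}; under {} A still reaches {F,J,N,Q,T,V} ∋ J.
{T}: A⊥J given {T} in G with A→· removed — back-door holds.

A→J: minimal back-door set {T}.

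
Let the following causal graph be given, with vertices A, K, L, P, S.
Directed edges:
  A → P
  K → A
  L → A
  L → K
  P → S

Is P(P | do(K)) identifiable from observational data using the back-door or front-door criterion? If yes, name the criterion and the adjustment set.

desc(K)\{K}={A,P,S}; candidates ⊆ {L}.
size 0: {}; under {} K still reaches {A,L,P,S} ∋ P.
{L}: K⊥P given {L} in G with K→· removed — back-door holds.
P(P|do(K)) = Σ_{L} P(P|K,L)·P(L).

P(P|do(K)): backdoor, adjust for {L}.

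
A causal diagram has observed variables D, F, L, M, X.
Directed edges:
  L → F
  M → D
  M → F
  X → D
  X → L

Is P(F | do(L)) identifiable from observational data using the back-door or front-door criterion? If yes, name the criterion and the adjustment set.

desc(L)\{L}={F}; candidates ⊆ {D,M,X}.
∅: L⊥F given ∅ in G with L→· removed — back-door holds.
P(F|do(L)) = P(F|L) — no adjustment needed.

P(F|do(L)): backdoor, adjust for ∅.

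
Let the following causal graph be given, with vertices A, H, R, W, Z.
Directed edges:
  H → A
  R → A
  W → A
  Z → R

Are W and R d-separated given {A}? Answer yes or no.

No — W and R are d-connected given {A}.

Bayes-Ball from W | {A} reaches {H,R,Z}.
R ∈ reach(W|{A}) ⇒ W ⊥̸ R | {A}.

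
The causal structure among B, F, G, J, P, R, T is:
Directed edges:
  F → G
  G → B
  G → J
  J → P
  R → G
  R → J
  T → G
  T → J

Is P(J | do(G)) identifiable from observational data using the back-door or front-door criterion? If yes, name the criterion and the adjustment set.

desc(G)\{G}={B,J,P}; candidates ⊆ {F,R,T}.
size 0: {}; under {} G still reaches {F,J,P,R,T} ∋ J.
size 1: {F}, {R}, {T}; under {F} G still reaches {J,P,R,T} ∋ J.
{R,T}: G⊥J given {R,T} in G with G→· removed — back-door holds.
P(J|do(G)) = Σ_{R,T} P(J|G,R,T)·P(R,T).

P(J|do(G)): backdoor, adjust for {R, T}.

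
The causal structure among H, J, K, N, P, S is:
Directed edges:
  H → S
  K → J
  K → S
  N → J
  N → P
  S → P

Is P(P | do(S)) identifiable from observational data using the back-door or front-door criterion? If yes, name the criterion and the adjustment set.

desc(S)\{S}={P}; candidates ⊆ {H,J,K,N}.
∅: S⊥P given ∅ in G with S→· removed — back-door holds.
P(P|do(S)) = P(P|S) — no adjustment needed.

P(P|do(S)): backdoor, adjust for ∅.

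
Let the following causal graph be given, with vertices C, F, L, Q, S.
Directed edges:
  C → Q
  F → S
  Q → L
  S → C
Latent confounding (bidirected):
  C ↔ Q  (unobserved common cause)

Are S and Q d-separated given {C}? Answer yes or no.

Bayes-Ball from S | {C} reaches {F,L,Q}.
Q ∈ reach(S|{C}) ⇒ S ⊥̸ Q | {C}.

No — S and Q are d-connected given {C}.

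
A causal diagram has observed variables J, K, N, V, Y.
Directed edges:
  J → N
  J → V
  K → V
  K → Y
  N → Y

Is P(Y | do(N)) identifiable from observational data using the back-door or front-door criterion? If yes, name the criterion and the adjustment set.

P(Y|do(N)): backdoor, adjust for ∅.

desc(N)\{N}={Y}; candidates ⊆ {J,K,V}.
∅: N⊥Y given ∅ in G with N→· removed — back-door holds.
P(Y|do(N)) = P(Y|N) — no adjustment needed.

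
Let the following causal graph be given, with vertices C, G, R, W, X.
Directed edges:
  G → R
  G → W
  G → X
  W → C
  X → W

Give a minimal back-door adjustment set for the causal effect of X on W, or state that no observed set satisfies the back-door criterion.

X→W: minimal back-door set {G}.

desc(X)\{X}={C,W}; candidates ⊆ {G,R}.
size 0: {}; under {} X still reaches {C,G,R,W} ∋ W.
{G}: X⊥W given {G} in G with X→· removed — back-door holds.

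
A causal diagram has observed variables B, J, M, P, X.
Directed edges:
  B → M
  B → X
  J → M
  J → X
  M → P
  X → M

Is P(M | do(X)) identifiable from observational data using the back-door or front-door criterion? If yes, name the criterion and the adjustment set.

desc(X)\{X}={M,P}; candidates ⊆ {B,J}.
size 0: {}; under {} X still reaches {B,J,M,P} ∋ M.
size 1: {B}, {J}; under {B} X still reaches {J,M,P} ∋ M.
{B,J}: X⊥M given {B,J} in G with X→· removed — back-door holds.
P(M|do(X)) = Σ_{B,J} P(M|X,B,J)·P(B,J).

P(M|do(X)): backdoor, adjust for {B, J}.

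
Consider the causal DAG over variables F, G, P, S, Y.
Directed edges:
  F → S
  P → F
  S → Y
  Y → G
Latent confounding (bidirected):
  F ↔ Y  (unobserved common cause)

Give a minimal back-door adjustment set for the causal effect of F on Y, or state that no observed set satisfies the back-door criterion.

desc(F)\{F}={G,S,Y}; candidates ⊆ {P}.
F↔Y: latent back-door arc(s) into F.
size 0: {}; under {} F still reaches {G,P,Y} ∋ Y.
size 1: {P}; under {P} F still reaches {G,Y} ∋ Y.
F↔Y cannot be blocked by any observed set — no back-door set.

F→Y: no observed back-door set.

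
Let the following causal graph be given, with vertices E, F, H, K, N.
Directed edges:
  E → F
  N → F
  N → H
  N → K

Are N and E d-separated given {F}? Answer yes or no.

Bayes-Ball from N | {F} reaches {E,H,K}.
E ∈ reach(N|{F}) ⇒ N ⊥̸ E | {F}.

No — N and E are d-connected given {F}.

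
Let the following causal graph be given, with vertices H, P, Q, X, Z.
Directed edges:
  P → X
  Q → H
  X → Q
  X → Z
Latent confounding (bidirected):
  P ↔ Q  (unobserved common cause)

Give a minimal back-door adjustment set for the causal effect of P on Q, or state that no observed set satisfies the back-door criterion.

P→Q: no observed back-door set.

desc(P)\{P}={H,Q,X,Z}; candidates ⊆ {—}.
P↔Q: latent back-door arc(s) into P.
size 0: {}; under {} P still reaches {H,Q} ∋ Q.
P↔Q cannot be blocked by any observed set — no back-door set.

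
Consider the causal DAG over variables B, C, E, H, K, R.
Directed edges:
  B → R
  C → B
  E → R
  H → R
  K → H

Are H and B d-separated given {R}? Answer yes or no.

No — H and B are d-connected given {R}.

Bayes-Ball from H | {R} reaches {B,C,E,K}.
B ∈ reach(H|{R}) ⇒ H ⊥̸ B | {R}.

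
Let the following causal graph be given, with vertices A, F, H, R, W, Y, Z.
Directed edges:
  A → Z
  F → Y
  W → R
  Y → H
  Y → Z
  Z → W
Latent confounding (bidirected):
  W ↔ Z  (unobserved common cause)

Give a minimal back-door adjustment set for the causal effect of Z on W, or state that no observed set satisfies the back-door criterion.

desc(Z)\{Z}={R,W}; candidates ⊆ {A,F,H,Y}.
Z↔W: latent back-door arc(s) into Z.
size 0: {}; under {} Z still reaches {A,F,H,R,W,Y} ∋ W.
size 1: {A}, {F}, {H} …(+1); under {A} Z still reaches {F,H,R,W,Y} ∋ W.
size 2: {A,F}, {A,H}, {A,Y} …(+3); under {A,F} Z still reaches {H,R,W,Y} ∋ W.
Z↔W cannot be blocked by any observed set — no back-door set.

Z→W: no observed back-door set.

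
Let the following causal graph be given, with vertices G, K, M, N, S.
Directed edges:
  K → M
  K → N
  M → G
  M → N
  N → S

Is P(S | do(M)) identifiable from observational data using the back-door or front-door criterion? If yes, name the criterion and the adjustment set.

desc(M)\{M}={G,N,S}; candidates ⊆ {K}.
size 0: {}; under {} M still reaches {K,N,S} ∋ S.
{K}: M⊥S given {K} in G with M→· removed — back-door holds.
P(S|do(M)) = Σ_{K} P(S|M,K)·P(K).

P(S|do(M)): backdoor, adjust for {K}.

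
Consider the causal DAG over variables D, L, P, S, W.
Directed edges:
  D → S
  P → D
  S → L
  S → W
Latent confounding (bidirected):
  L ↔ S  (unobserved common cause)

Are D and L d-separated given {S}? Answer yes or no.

No — D and L are d-connected given {S}.

Bayes-Ball from D | {S} reaches {L,P}.
L ∈ reach(D|{S}) ⇒ D ⊥̸ L | {S}.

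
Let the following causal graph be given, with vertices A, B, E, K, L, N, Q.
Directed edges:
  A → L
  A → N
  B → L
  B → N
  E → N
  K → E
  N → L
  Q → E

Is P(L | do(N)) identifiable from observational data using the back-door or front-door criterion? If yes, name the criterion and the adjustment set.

desc(N)\{N}={L}; candidates ⊆ {A,B,E,K,Q}.
size 0: {}; under {} N still reaches {A,B,E,K,L,Q} ∋ L.
size 1: {A}, {B}, {E} …(+2); under {A} N still reaches {B,E,K,L,Q} ∋ L.
{A,B}: N⊥L given {A,B} in G with N→· removed — back-door holds.
P(L|do(N)) = Σ_{A,B} P(L|N,A,B)·P(A,B).

P(L|do(N)): backdoor, adjust for {A, B}.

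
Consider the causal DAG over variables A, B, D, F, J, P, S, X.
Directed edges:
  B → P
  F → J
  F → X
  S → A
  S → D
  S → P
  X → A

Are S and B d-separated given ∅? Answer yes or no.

Bayes-Ball from S | ∅ reaches {A,D,P}.
B ∉ reach(S|∅) ⇒ S ⊥ B | ∅.

Yes — S ⊥ B | ∅.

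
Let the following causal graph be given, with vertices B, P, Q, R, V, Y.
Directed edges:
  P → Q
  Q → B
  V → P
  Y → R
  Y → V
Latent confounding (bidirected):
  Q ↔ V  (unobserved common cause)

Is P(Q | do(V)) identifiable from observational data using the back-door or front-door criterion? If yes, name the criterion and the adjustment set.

desc(V)\{V}={B,P,Q}; candidates ⊆ {R,Y}.
V↔Q: latent back-door arc(s) into V.
size 0: {}; under {} V still reaches {B,Q,R,Y} ∋ Q.
size 1: {R}, {Y}; under {R} V still reaches {B,Q,Y} ∋ Q.
size 2: {R,Y}; under {R,Y} V still reaches {B,Q} ∋ Q.
V↔Q cannot be blocked by any observed set — no back-door set.
{P}: (i) intercepts every directed V→Q path; (ii) no back-door V→{P}; (iii) {V} blocks every back-door {P}→Q. Front-door holds.
P(Q|do(V)) = Σ_{P} P(P|V) Σ_{V'} P(Q|P,V')P(V').

P(Q|do(V)): frontdoor, adjust for {P}.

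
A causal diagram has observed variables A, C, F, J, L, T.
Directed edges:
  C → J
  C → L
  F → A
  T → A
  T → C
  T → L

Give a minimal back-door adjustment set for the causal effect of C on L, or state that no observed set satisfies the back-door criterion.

desc(C)\{C}={J,L}; candidates ⊆ {A,F,T}.
size 0: {}; under {} C still reaches {A,L,T} ∋ L.
{T}: C⊥L given {T} in G with C→· removed — back-door holds.

C→L: minimal back-door set {T}.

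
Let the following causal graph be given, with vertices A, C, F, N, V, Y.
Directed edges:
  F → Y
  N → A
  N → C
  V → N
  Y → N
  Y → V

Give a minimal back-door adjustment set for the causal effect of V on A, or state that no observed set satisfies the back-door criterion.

desc(V)\{V}={A,C,N}; candidates ⊆ {F,Y}.
size 0: {}; under {} V still reaches {A,C,F,N,Y} ∋ A.
{Y}: V⊥A given {Y} in G with V→· removed — back-door holds.

V→A: minimal back-door set {Y}.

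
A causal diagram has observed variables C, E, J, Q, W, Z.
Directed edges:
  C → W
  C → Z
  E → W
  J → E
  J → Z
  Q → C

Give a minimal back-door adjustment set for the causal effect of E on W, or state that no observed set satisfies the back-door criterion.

desc(E)\{E}={W}; candidates ⊆ {C,J,Q,Z}.
∅: E⊥W given ∅ in G with E→· removed — back-door holds.

E→W: minimal back-door set ∅.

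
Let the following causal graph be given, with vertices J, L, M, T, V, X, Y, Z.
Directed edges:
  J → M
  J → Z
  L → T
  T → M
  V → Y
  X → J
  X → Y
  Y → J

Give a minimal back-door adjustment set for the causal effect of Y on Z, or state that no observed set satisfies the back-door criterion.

desc(Y)\{Y}={J,M,Z}; candidates ⊆ {L,T,V,X}.
size 0: {}; under {} Y still reaches {J,M,V,X,Z} ∋ Z.
{X}: Y⊥Z given {X} in G with Y→· removed — back-door holds.

Y→Z: minimal back-door set {X}.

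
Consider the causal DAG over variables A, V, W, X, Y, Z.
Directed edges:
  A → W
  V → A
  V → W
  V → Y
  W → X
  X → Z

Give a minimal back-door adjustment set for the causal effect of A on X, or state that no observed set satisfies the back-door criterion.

A→X: minimal back-door set {V}.

desc(A)\{A}={W,X,Z}; candidates ⊆ {V,Y}.
size 0: {}; under {} A still reaches {V,W,X,Y,Z} ∋ X.
{V}: A⊥X given {V} in G with A→· removed — back-door holds.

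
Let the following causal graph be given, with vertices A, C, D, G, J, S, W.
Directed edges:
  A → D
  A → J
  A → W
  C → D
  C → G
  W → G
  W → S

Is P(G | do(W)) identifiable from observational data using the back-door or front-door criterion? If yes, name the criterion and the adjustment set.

P(G|do(W)): backdoor, adjust for ∅.

desc(W)\{W}={G,S}; candidates ⊆ {A,C,D,J}.
∅: W⊥G given ∅ in G with W→· removed — back-door holds.
P(G|do(W)) = P(G|W) — no adjustment needed.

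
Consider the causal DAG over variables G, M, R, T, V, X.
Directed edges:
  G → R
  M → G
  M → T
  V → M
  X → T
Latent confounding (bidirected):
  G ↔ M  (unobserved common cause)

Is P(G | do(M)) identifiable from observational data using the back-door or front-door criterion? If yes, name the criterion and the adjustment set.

desc(M)\{M}={G,R,T}; candidates ⊆ {V,X}.
M↔G: latent back-door arc(s) into M.
size 0: {}; under {} M still reaches {G,R,V} ∋ G.
size 1: {V}, {X}; under {V} M still reaches {G,R} ∋ G.
size 2: {V,X}; under {V,X} M still reaches {G,R} ∋ G.
M↔G cannot be blocked by any observed set — no back-door set.
No mediator lies on a directed M→…→G path.
Neither criterion identifies P(G|do(M)) in this graph.

P(G|do(M)): not identifiable (no BD/FD set).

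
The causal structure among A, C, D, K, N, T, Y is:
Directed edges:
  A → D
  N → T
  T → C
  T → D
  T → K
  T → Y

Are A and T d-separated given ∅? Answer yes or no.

Bayes-Ball from A | ∅ reaches {D}.
T ∉ reach(A|∅) ⇒ A ⊥ T | ∅.

Yes — A ⊥ T | ∅.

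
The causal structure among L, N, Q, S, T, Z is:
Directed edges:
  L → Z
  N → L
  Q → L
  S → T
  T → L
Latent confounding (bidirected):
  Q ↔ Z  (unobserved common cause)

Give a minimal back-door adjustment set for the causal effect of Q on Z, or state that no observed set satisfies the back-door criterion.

desc(Q)\{Q}={L,Z}; candidates ⊆ {N,S,T}.
Q↔Z: latent back-door arc(s) into Q.
size 0: {}; under {} Q still reaches {Z} ∋ Z.
size 1: {N}, {S}, {T}; under {N} Q still reaches {Z} ∋ Z.
size 2: {N,S}, {N,T}, {S,T}; under {N,S} Q still reaches {Z} ∋ Z.
Q↔Z cannot be blocked by any observed set — no back-door set.

Q→Z: no observed back-door set.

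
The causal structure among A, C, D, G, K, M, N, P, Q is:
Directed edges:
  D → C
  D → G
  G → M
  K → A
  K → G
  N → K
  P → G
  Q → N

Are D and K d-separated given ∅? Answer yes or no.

Yes — D ⊥ K | ∅.

Bayes-Ball from D | ∅ reaches {C,G,M}.
K ∉ reach(D|∅) ⇒ D ⊥ K | ∅.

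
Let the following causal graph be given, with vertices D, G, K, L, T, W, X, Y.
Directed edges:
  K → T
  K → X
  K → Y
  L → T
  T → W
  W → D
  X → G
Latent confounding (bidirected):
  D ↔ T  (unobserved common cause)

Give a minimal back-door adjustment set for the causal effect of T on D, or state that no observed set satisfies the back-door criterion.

desc(T)\{T}={D,W}; candidates ⊆ {G,K,L,X,Y}.
T↔D: latent back-door arc(s) into T.
size 0: {}; under {} T still reaches {D,G,K,L,X,Y} ∋ D.
size 1: {G}, {K}, {L} …(+2); under {G} T still reaches {D,K,L,X,Y} ∋ D.
size 2: {G,K}, {G,L}, {G,X} …(+7); under {G,K} T still reaches {D,L} ∋ D.
T↔D cannot be blocked by any observed set — no back-door set.

T→D: no observed back-door set.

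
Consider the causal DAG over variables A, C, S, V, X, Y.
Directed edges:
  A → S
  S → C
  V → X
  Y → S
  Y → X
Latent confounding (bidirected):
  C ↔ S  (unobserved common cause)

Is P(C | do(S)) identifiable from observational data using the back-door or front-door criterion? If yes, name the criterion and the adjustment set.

P(C|do(S)): not identifiable (no BD/FD set).

desc(S)\{S}={C}; candidates ⊆ {A,V,X,Y}.
S↔C: latent back-door arc(s) into S.
size 0: {}; under {} S still reaches {A,C,X,Y} ∋ C.
size 1: {A}, {V}, {X} …(+1); under {A} S still reaches {C,X,Y} ∋ C.
size 2: {A,V}, {A,X}, {A,Y} …(+3); under {A,V} S still reaches {C,X,Y} ∋ C.
S↔C cannot be blocked by any observed set — no back-door set.
No mediator lies on a directed S→…→C path.
Neither criterion identifies P(C|do(S)) in this graph.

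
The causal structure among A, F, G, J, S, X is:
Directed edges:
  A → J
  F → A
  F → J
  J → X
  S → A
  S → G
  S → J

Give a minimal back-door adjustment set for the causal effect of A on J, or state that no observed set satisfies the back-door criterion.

A→J: minimal back-door set {F, S}.

desc(A)\{A}={J,X}; candidates ⊆ {F,G,S}.
size 0: {}; under {} A still reaches {F,G,J,S,X} ∋ J.
size 1: {F}, {G}, {S}; under {F} A still reaches {G,J,S,X} ∋ J.
{F,S}: A⊥J given {F,S} in G with A→· removed — back-door holds.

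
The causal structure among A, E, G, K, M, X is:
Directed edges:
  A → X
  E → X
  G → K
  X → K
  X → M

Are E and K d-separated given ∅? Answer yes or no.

No — E and K are d-connected given ∅.

Bayes-Ball from E | ∅ reaches {K,M,X}.
K ∈ reach(E|∅) ⇒ E ⊥̸ K | ∅.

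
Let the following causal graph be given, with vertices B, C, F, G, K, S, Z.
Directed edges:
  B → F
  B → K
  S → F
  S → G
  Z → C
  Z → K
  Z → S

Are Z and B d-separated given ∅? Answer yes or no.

Yes — Z ⊥ B | ∅.

Bayes-Ball from Z | ∅ reaches {C,F,G,K,S}.
B ∉ reach(Z|∅) ⇒ Z ⊥ B | ∅.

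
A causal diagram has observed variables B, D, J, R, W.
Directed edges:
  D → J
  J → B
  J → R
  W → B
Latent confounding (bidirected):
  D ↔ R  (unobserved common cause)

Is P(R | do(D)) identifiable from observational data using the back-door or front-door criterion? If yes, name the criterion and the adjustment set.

desc(D)\{D}={B,J,R}; candidates ⊆ {W}.
D↔R: latent back-door arc(s) into D.
size 0: {}; under {} D still reaches {R} ∋ R.
size 1: {W}; under {W} D still reaches {R} ∋ R.
D↔R cannot be blocked by any observed set — no back-door set.
{J}: (i) intercepts every directed D→R path; (ii) no back-door D→{J}; (iii) {D} blocks every back-door {J}→R. Front-door holds.
P(R|do(D)) = Σ_{J} P(J|D) Σ_{D'} P(R|J,D')P(D').

P(R|do(D)): frontdoor, adjust for {J}.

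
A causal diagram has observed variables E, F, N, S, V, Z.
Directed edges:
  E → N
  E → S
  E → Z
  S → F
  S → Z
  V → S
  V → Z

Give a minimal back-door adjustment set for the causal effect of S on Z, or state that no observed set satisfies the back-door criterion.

S→Z: minimal back-door set {E, V}.

desc(S)\{S}={F,Z}; candidates ⊆ {E,N,V}.
size 0: {}; under {} S still reaches {E,N,V,Z} ∋ Z.
size 1: {E}, {N}, {V}; under {E} S still reaches {V,Z} ∋ Z.
{E,V}: S⊥Z given {E,V} in G with S→· removed — back-door holds.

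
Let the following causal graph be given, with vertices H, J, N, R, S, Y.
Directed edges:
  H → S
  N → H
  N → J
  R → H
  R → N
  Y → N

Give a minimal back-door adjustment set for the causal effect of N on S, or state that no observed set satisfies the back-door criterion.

N→S: minimal back-door set {R}.

desc(N)\{N}={H,J,S}; candidates ⊆ {R,Y}.
size 0: {}; under {} N still reaches {H,R,S,Y} ∋ S.
{R}: N⊥S given {R} in G with N→· removed — back-door holds.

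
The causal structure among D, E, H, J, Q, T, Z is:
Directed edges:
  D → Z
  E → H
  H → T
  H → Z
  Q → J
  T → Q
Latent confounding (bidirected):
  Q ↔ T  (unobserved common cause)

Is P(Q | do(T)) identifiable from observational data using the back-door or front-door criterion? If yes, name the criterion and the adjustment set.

desc(T)\{T}={J,Q}; candidates ⊆ {D,E,H,Z}.
T↔Q: latent back-door arc(s) into T.
size 0: {}; under {} T still reaches {E,H,J,Q,Z} ∋ Q.
size 1: {D}, {E}, {H} …(+1); under {D} T still reaches {E,H,J,Q,Z} ∋ Q.
size 2: {D,E}, {D,H}, {D,Z} …(+3); under {D,E} T still reaches {H,J,Q,Z} ∋ Q.
T↔Q cannot be blocked by any observed set — no back-door set.
No mediator lies on a directed T→…→Q path.
Neither criterion identifies P(Q|do(T)) in this graph.

P(Q|do(T)): not identifiable (no BD/FD set).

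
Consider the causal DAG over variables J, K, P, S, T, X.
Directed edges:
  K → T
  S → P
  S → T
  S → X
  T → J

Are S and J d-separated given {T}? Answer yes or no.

Yes — S ⊥ J | {T}.

Bayes-Ball from S | {T} reaches {K,P,X}.
J ∉ reach(S|{T}) ⇒ S ⊥ J | {T}.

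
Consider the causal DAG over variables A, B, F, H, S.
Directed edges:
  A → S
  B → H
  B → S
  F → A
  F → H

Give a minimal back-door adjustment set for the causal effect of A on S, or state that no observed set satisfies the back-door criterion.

A→S: minimal back-door set ∅.

desc(A)\{A}={S}; candidates ⊆ {B,F,H}.
∅: A⊥S given ∅ in G with A→· removed — back-door holds.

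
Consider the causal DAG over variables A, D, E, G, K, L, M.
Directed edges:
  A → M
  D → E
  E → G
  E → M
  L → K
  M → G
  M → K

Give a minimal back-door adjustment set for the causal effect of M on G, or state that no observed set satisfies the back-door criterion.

desc(M)\{M}={G,K}; candidates ⊆ {A,D,E,L}.
size 0: {}; under {} M still reaches {A,D,E,G} ∋ G.
{E}: M⊥G given {E} in G with M→· removed — back-door holds.

M→G: minimal back-door set {E}.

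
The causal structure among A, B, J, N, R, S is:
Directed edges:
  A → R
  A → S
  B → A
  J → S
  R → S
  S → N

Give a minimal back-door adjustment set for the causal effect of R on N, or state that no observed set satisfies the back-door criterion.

desc(R)\{R}={N,S}; candidates ⊆ {A,B,J}.
size 0: {}; under {} R still reaches {A,B,N,S} ∋ N.
{A}: R⊥N given {A} in G with R→· removed — back-door holds.

R→N: minimal back-door set {A}.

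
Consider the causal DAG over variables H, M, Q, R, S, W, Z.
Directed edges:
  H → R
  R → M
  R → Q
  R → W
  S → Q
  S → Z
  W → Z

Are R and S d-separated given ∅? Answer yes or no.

Yes — R ⊥ S | ∅.

Bayes-Ball from R | ∅ reaches {H,M,Q,W,Z}.
S ∉ reach(R|∅) ⇒ R ⊥ S | ∅.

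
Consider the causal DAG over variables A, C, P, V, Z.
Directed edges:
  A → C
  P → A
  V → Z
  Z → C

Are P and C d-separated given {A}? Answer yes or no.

Yes — P ⊥ C | {A}.

Bayes-Ball from P | {A} reaches ∅.
C ∉ reach(P|{A}) ⇒ P ⊥ C | {A}.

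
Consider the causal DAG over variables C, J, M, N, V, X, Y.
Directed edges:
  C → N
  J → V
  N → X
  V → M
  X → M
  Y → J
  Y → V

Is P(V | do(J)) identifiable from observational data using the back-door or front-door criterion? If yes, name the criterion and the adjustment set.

P(V|do(J)): backdoor, adjust for {Y}.

desc(J)\{J}={M,V}; candidates ⊆ {C,N,X,Y}.
size 0: {}; under {} J still reaches {M,V,Y} ∋ V.
{Y}: J⊥V given {Y} in G with J→· removed — back-door holds.
P(V|do(J)) = Σ_{Y} P(V|J,Y)·P(Y).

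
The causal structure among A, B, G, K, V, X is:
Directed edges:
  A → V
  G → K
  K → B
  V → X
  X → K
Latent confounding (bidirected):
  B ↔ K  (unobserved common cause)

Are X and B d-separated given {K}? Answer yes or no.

Bayes-Ball from X | {K} reaches {A,B,G,V}.
B ∈ reach(X|{K}) ⇒ X ⊥̸ B | {K}.

No — X and B are d-connected given {K}.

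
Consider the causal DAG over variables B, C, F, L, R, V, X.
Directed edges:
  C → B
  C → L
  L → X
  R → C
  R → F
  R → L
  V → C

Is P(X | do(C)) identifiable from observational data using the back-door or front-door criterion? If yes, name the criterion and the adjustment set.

P(X|do(C)): backdoor, adjust for {R}.

desc(C)\{C}={B,L,X}; candidates ⊆ {F,R,V}.
size 0: {}; under {} C still reaches {F,L,R,V,X} ∋ X.
{R}: C⊥X given {R} in G with C→· removed — back-door holds.
P(X|do(C)) = Σ_{R} P(X|C,R)·P(R).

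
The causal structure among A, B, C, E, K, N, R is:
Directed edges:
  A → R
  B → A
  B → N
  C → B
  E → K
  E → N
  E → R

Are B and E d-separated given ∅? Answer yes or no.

Yes — B ⊥ E | ∅.

Bayes-Ball from B | ∅ reaches {A,C,N,R}.
E ∉ reach(B|∅) ⇒ B ⊥ E | ∅.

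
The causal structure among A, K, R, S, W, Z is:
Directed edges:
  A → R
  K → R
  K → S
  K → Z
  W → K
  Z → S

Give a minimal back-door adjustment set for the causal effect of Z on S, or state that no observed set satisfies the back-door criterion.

desc(Z)\{Z}={S}; candidates ⊆ {A,K,R,W}.
size 0: {}; under {} Z still reaches {K,R,S,W} ∋ S.
{K}: Z⊥S given {K} in G with Z→· removed — back-door holds.

Z→S: minimal back-door set {K}.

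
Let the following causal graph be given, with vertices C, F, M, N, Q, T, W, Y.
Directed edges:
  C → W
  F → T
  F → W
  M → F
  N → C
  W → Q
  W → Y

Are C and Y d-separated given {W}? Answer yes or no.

Yes — C ⊥ Y | {W}.

Bayes-Ball from C | {W} reaches {F,M,N,T}.
Y ∉ reach(C|{W}) ⇒ C ⊥ Y | {W}.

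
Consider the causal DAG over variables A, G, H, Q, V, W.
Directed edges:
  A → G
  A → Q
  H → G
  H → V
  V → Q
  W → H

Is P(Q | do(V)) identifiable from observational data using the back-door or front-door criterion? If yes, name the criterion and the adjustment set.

P(Q|do(V)): backdoor, adjust for ∅.

desc(V)\{V}={Q}; candidates ⊆ {A,G,H,W}.
∅: V⊥Q given ∅ in G with V→· removed — back-door holds.
P(Q|do(V)) = P(Q|V) — no adjustment needed.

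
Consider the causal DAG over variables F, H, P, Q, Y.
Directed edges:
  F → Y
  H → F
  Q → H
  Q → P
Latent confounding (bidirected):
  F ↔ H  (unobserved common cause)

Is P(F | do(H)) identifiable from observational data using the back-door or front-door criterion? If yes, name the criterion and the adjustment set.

desc(H)\{H}={F,Y}; candidates ⊆ {P,Q}.
H↔F: latent back-door arc(s) into H.
size 0: {}; under {} H still reaches {F,P,Q,Y} ∋ F.
size 1: {P}, {Q}; under {P} H still reaches {F,Q,Y} ∋ F.
size 2: {P,Q}; under {P,Q} H still reaches {F,Y} ∋ F.
H↔F cannot be blocked by any observed set — no back-door set.
No mediator lies on a directed H→…→F path.
Neither criterion identifies P(F|do(H)) in this graph.

P(F|do(H)): not identifiable (no BD/FD set).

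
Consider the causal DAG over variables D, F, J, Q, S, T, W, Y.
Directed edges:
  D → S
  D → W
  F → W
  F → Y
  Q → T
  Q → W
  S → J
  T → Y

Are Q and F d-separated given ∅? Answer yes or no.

Bayes-Ball from Q | ∅ reaches {T,W,Y}.
F ∉ reach(Q|∅) ⇒ Q ⊥ F | ∅.

Yes — Q ⊥ F | ∅.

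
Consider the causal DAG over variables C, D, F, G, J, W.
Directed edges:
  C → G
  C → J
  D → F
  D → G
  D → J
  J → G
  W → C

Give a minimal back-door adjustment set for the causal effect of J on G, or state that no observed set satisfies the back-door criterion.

J→G: minimal back-door set {C, D}.

desc(J)\{J}={G}; candidates ⊆ {C,D,F,W}.
size 0: {}; under {} J still reaches {C,D,F,G,W} ∋ G.
size 1: {C}, {D}, {F} …(+1); under {C} J still reaches {D,F,G} ∋ G.
{C,D}: J⊥G given {C,D} in G with J→· removed — back-door holds.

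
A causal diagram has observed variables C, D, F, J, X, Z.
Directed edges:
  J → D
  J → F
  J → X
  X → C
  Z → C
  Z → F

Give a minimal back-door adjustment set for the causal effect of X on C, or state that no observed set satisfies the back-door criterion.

X→C: minimal back-door set ∅.

desc(X)\{X}={C}; candidates ⊆ {D,F,J,Z}.
∅: X⊥C given ∅ in G with X→· removed — back-door holds.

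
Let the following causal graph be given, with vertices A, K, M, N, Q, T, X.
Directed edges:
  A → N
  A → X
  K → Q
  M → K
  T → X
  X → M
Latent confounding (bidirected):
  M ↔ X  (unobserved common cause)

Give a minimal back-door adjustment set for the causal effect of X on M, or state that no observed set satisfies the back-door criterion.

desc(X)\{X}={K,M,Q}; candidates ⊆ {A,N,T}.
X↔M: latent back-door arc(s) into X.
size 0: {}; under {} X still reaches {A,K,M,N,Q,T} ∋ M.
size 1: {A}, {N}, {T}; under {A} X still reaches {K,M,Q,T} ∋ M.
size 2: {A,N}, {A,T}, {N,T}; under {A,N} X still reaches {K,M,Q,T} ∋ M.
X↔M cannot be blocked by any observed set — no back-door set.

X→M: no observed back-door set.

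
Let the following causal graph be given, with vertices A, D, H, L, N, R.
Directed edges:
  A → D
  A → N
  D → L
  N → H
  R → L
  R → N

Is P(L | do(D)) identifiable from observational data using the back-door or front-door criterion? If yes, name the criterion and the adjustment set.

P(L|do(D)): backdoor, adjust for ∅.

desc(D)\{D}={L}; candidates ⊆ {A,H,N,R}.
∅: D⊥L given ∅ in G with D→· removed — back-door holds.
P(L|do(D)) = P(L|D) — no adjustment needed.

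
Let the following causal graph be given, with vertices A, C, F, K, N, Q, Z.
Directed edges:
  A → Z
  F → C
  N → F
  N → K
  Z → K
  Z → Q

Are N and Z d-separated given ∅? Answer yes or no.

Yes — N ⊥ Z | ∅.

Bayes-Ball from N | ∅ reaches {C,F,K}.
Z ∉ reach(N|∅) ⇒ N ⊥ Z | ∅.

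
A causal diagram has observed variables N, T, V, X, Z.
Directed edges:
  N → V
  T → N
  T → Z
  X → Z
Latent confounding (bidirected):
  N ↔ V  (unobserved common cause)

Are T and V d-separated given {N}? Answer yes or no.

No — T and V are d-connected given {N}.

Bayes-Ball from T | {N} reaches {V,Z}.
V ∈ reach(T|{N}) ⇒ T ⊥̸ V | {N}.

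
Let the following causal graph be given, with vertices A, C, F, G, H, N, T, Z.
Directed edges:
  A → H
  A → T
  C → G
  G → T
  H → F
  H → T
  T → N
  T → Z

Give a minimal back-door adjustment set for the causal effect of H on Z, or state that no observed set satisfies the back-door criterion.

desc(H)\{H}={F,N,T,Z}; candidates ⊆ {A,C,G}.
size 0: {}; under {} H still reaches {A,N,T,Z} ∋ Z.
{A}: H⊥Z given {A} in G with H→· removed — back-door holds.

H→Z: minimal back-door set {A}.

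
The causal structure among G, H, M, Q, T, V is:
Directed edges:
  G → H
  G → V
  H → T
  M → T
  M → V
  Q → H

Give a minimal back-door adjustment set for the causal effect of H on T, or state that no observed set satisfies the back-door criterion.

desc(H)\{H}={T}; candidates ⊆ {G,M,Q,V}.
∅: H⊥T given ∅ in G with H→· removed — back-door holds.

H→T: minimal back-door set ∅.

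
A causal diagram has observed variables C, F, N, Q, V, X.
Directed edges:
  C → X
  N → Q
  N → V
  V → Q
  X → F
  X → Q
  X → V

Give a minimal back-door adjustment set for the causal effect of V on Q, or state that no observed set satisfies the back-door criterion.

desc(V)\{V}={Q}; candidates ⊆ {C,F,N,X}.
size 0: {}; under {} V still reaches {C,F,N,Q,X} ∋ Q.
size 1: {C}, {F}, {N} …(+1); under {C} V still reaches {F,N,Q,X} ∋ Q.
{N,X}: V⊥Q given {N,X} in G with V→· removed — back-door holds.

V→Q: minimal back-door set {N, X}.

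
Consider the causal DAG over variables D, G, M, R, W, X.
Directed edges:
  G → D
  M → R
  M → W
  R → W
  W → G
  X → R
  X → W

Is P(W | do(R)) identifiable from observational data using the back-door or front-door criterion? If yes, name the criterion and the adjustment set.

desc(R)\{R}={D,G,W}; candidates ⊆ {M,X}.
size 0: {}; under {} R still reaches {D,G,M,W,X} ∋ W.
size 1: {M}, {X}; under {M} R still reaches {D,G,W,X} ∋ W.
{M,X}: R⊥W given {M,X} in G with R→· removed — back-door holds.
P(W|do(R)) = Σ_{M,X} P(W|R,M,X)·P(M,X).

P(W|do(R)): backdoor, adjust for {M, X}.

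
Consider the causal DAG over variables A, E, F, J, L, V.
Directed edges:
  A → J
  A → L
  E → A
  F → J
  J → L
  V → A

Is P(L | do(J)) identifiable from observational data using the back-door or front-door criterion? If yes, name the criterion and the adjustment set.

P(L|do(J)): backdoor, adjust for {A}.

desc(J)\{J}={L}; candidates ⊆ {A,E,F,V}.
size 0: {}; under {} J still reaches {A,E,F,L,V} ∋ L.
{A}: J⊥L given {A} in G with J→· removed — back-door holds.
P(L|do(J)) = Σ_{A} P(L|J,A)·P(A).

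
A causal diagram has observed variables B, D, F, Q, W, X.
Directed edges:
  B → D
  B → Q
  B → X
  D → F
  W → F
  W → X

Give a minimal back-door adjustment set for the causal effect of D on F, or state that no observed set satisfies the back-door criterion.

desc(D)\{D}={F}; candidates ⊆ {B,Q,W,X}.
∅: D⊥F given ∅ in G with D→· removed — back-door holds.

D→F: minimal back-door set ∅.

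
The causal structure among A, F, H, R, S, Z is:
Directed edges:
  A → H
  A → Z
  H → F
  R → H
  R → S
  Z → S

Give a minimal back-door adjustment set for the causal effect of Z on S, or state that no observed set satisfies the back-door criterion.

desc(Z)\{Z}={S}; candidates ⊆ {A,F,H,R}.
∅: Z⊥S given ∅ in G with Z→· removed — back-door holds.

Z→S: minimal back-door set ∅.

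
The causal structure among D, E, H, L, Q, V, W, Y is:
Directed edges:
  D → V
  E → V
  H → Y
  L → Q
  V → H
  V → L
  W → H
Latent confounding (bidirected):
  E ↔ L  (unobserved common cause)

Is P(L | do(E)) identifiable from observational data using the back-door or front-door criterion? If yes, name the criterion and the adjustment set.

P(L|do(E)): frontdoor, adjust for {V}.

desc(E)\{E}={H,L,Q,V,Y}; candidates ⊆ {D,W}.
E↔L: latent back-door arc(s) into E.
size 0: {}; under {} E still reaches {L,Q} ∋ L.
size 1: {D}, {W}; under {D} E still reaches {L,Q} ∋ L.
size 2: {D,W}; under {D,W} E still reaches {L,Q} ∋ L.
E↔L cannot be blocked by any observed set — no back-door set.
{V}: (i) intercepts every directed E→L path; (ii) no back-door E→{V}; (iii) {E} blocks every back-door {V}→L. Front-door holds.
P(L|do(E)) = Σ_{V} P(V|E) Σ_{E'} P(L|V,E')P(E').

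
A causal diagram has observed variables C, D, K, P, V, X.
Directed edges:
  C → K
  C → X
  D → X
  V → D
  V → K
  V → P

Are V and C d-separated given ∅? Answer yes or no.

Bayes-Ball from V | ∅ reaches {D,K,P,X}.
C ∉ reach(V|∅) ⇒ V ⊥ C | ∅.

Yes — V ⊥ C | ∅.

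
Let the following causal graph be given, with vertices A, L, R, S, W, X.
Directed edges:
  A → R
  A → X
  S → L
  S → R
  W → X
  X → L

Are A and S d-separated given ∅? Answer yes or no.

Yes — A ⊥ S | ∅.

Bayes-Ball from A | ∅ reaches {L,R,X}.
S ∉ reach(A|∅) ⇒ A ⊥ S | ∅.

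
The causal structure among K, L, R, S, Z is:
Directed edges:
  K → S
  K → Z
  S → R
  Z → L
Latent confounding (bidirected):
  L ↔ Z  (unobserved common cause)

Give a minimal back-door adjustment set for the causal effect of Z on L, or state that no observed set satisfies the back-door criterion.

desc(Z)\{Z}={L}; candidates ⊆ {K,R,S}.
Z↔L: latent back-door arc(s) into Z.
size 0: {}; under {} Z still reaches {K,L,R,S} ∋ L.
size 1: {K}, {R}, {S}; under {K} Z still reaches {L} ∋ L.
size 2: {K,R}, {K,S}, {R,S}; under {K,R} Z still reaches {L} ∋ L.
Z↔L cannot be blocked by any observed set — no back-door set.

Z→L: no observed back-door set.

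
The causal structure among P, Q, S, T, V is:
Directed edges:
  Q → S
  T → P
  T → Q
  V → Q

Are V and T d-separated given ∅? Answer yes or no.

Yes — V ⊥ T | ∅.

Bayes-Ball from V | ∅ reaches {Q,S}.
T ∉ reach(V|∅) ⇒ V ⊥ T | ∅.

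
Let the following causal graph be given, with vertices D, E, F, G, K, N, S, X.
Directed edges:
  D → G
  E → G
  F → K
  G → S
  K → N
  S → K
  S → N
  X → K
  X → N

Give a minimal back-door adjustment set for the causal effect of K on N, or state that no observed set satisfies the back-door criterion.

K→N: minimal back-door set {S, X}.

desc(K)\{K}={N}; candidates ⊆ {D,E,F,G,S,X}.
size 0: {}; under {} K still reaches {D,E,F,G,N,S,X} ∋ N.
size 1: {D}, {E}, {F} …(+3); under {D} K still reaches {E,F,G,N,S,X} ∋ N.
{S,X}: K⊥N given {S,X} in G with K→· removed — back-door holds.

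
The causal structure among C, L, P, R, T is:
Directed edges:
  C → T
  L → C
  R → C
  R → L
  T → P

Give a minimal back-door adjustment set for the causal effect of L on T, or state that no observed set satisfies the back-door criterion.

L→T: minimal back-door set {R}.

desc(L)\{L}={C,P,T}; candidates ⊆ {R}.
size 0: {}; under {} L still reaches {C,P,R,T} ∋ T.
{R}: L⊥T given {R} in G with L→· removed — back-door holds.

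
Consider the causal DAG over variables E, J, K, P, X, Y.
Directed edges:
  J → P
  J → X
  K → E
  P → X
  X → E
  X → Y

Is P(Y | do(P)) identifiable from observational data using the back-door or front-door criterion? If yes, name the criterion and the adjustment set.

P(Y|do(P)): backdoor, adjust for {J}.

desc(P)\{P}={E,X,Y}; candidates ⊆ {J,K}.
size 0: {}; under {} P still reaches {E,J,X,Y} ∋ Y.
{J}: P⊥Y given {J} in G with P→· removed — back-door holds.
P(Y|do(P)) = Σ_{J} P(Y|P,J)·P(J).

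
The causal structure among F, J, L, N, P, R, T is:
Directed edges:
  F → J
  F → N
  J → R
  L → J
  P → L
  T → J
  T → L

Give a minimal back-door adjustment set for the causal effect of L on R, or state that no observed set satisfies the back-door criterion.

L→R: minimal back-door set {T}.

desc(L)\{L}={J,R}; candidates ⊆ {F,N,P,T}.
size 0: {}; under {} L still reaches {J,P,R,T} ∋ R.
{T}: L⊥R given {T} in G with L→· removed — back-door holds.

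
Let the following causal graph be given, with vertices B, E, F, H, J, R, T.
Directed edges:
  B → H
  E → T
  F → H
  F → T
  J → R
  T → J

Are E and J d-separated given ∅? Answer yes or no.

Bayes-Ball from E | ∅ reaches {J,R,T}.
J ∈ reach(E|∅) ⇒ E ⊥̸ J | ∅.

No — E and J are d-connected given ∅.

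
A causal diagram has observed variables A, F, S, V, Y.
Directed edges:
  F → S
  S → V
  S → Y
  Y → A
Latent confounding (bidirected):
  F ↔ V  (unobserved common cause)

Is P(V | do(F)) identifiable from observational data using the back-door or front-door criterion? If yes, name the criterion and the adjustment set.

P(V|do(F)): frontdoor, adjust for {S}.

desc(F)\{F}={A,S,V,Y}; candidates ⊆ {—}.
F↔V: latent back-door arc(s) into F.
size 0: {}; under {} F still reaches {V} ∋ V.
F↔V cannot be blocked by any observed set — no back-door set.
{S}: (i) intercepts every directed F→V path; (ii) no back-door F→{S}; (iii) {F} blocks every back-door {S}→V. Front-door holds.
P(V|do(F)) = Σ_{S} P(S|F) Σ_{F'} P(V|S,F')P(F').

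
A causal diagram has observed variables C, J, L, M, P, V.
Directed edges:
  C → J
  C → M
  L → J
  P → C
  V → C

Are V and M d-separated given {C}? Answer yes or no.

Yes — V ⊥ M | {C}.

Bayes-Ball from V | {C} reaches {P}.
M ∉ reach(V|{C}) ⇒ V ⊥ M | {C}.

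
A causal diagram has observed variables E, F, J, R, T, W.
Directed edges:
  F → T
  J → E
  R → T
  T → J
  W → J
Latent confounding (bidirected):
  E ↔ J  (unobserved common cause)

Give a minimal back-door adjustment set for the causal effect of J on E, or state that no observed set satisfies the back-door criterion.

J→E: no observed back-door set.

desc(J)\{J}={E}; candidates ⊆ {F,R,T,W}.
J↔E: latent back-door arc(s) into J.
size 0: {}; under {} J still reaches {E,F,R,T,W} ∋ E.
size 1: {F}, {R}, {T} …(+1); under {F} J still reaches {E,R,T,W} ∋ E.
size 2: {F,R}, {F,T}, {F,W} …(+3); under {F,R} J still reaches {E,T,W} ∋ E.
J↔E cannot be blocked by any observed set — no back-door set.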